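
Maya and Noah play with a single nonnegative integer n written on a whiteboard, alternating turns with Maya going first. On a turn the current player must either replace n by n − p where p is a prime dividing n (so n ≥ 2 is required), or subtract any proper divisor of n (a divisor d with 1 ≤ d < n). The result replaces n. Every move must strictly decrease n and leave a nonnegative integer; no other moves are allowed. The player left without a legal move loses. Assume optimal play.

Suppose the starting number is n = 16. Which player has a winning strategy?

Classify positions by backward induction: terminal positions (no move available) are L. From any other position, the mover wins iff some move reaches an L.
n=0: no move → L
n=1: no move → L
n=2: W (go to 0, an L position)
n=3: W (go to 0, an L position)
n=4: L (options 2(W), 3(W) are all W)
n=5: W (go to 0, an L position)
n=6: W (go to 4, an L position)
n=7: W (go to 0, an L position)
n=8: W (go to 4, an L position)
n=9: L (options 6(W), 8(W) are all W)
n=10: W (go to 9, an L position)
n=11: W (go to 0, an L position)
n=12: W (go to 9, an L position)
n=13: W (go to 0, an L position)
n=14: L (options 7(W), 12(W), 13(W) are all W)
n=15: W (go to 14, an L position)
n=16: W (go to 14, an L position)
From 16 Maya can move to 14, reaching an L position.

Maya wins.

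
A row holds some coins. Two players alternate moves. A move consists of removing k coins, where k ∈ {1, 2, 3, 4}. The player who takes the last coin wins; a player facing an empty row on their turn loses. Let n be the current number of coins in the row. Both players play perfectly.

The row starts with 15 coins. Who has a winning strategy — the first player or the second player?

The second player wins.

Build the W/L table. Terminal = L. A non-terminal position is W if it has a move to some L; otherwise it is L.
n=0: no move → L
n=1: reaches L-position 0 → W
n=2: reaches L-position 0 → W
n=3: reaches L-position 0 → W
n=4: reaches L-position 0 → W
n=5: only reaches 4(W), 3(W), 2(W), 1(W), all W → L
n=6: reaches L-position 5 → W
n=7: reaches L-position 5 → W
n=8: reaches L-position 5 → W
n=9: reaches L-position 5 → W
n=10: only reaches 9(W), 8(W), 7(W), 6(W), all W → L
n=11: reaches L-position 10 → W
n=12: reaches L-position 10 → W
n=13: reaches L-position 10 → W
n=14: reaches L-position 10 → W
n=15: only reaches 14(W), 13(W), 12(W), 11(W), all W → L
The starting position 15 is L: whatever the player to move does, the opponent receives a W position.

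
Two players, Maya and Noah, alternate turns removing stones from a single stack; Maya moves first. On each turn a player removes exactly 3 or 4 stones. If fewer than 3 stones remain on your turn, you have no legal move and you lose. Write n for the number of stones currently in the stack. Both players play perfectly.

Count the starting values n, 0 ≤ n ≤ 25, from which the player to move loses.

12

Classify positions by backward induction: terminal positions (no move available) are L. From any other position, the mover wins iff some move reaches an L.
n=0: no move → L
n=1: no move → L
n=2: no move → L
n=3: reaches L-position 0 → W
n=4: reaches L-position 1 → W
n=5: reaches L-position 2 → W
n=6: reaches L-position 2 → W
n=7: only reaches 4(W), 3(W), all W → L
n=8: only reaches 5(W), 4(W), all W → L
n=9: only reaches 6(W), 5(W), all W → L
n=10: reaches L-position 7 → W
n=11: reaches L-position 8 → W
n=12: reaches L-position 9 → W
n=13: reaches L-position 9 → W
n=14: only reaches 11(W), 10(W), all W → L
n=15: only reaches 12(W), 11(W), all W → L
n=16: only reaches 13(W), 12(W), all W → L
n=17: reaches L-position 14 → W
n=18: reaches L-position 15 → W
n=19: reaches L-position 16 → W
n=20: reaches L-position 16 → W
n=21: only reaches 18(W), 17(W), all W → L
n=22: only reaches 19(W), 18(W), all W → L
n=23: only reaches 20(W), 19(W), all W → L
n=24: reaches L-position 21 → W
n=25: reaches L-position 22 → W
L entries with 0 ≤ n ≤ 25: n = 0, 1, 2, 7, 8, 9, 14, 15, 16, 21, 22, 23; that makes 12.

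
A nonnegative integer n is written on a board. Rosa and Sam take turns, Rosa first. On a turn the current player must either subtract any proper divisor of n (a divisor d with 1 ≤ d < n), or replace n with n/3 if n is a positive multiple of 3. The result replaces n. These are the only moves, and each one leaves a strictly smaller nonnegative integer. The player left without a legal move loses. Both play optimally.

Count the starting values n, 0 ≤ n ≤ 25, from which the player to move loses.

12

Classify positions by backward induction: terminal positions (no move available) are L. From any other position, the mover wins iff some move reaches an L.
n=0: no move → L
n=1: no move → L
n=2: W (go to 1, an L position)
n=3: W (go to 1, an L position)
n=4: L (options 2(W), 3(W) are all W)
n=5: W (go to 4, an L position)
n=6: W (go to 4, an L position)
n=7: L (sole option 6(W) is W)
n=8: W (go to 4, an L position)
n=9: L (options 3(W), 6(W), 8(W) are all W)
n=10: W (go to 9, an L position)
n=11: L (sole option 10(W) is W)
n=12: W (go to 4, an L position)
n=13: L (sole option 12(W) is W)
n=14: W (go to 7, an L position)
n=15: L (options 5(W), 10(W), 12(W), 14(W) are all W)
n=16: W (go to 15, an L position)
n=17: L (sole option 16(W) is W)
n=18: W (go to 9, an L position)
n=19: L (sole option 18(W) is W)
n=20: W (go to 15, an L position)
n=21: W (go to 7, an L position)
n=22: W (go to 11, an L position)
n=23: L (sole option 22(W) is W)
n=24: W (go to 23, an L position)
n=25: L (options 20(W), 24(W) are all W)
L entries with 0 ≤ n ≤ 25: n = 0, 1, 4, 7, 9, 11, 13, 15, 17, 19, 23, 25; that makes 12.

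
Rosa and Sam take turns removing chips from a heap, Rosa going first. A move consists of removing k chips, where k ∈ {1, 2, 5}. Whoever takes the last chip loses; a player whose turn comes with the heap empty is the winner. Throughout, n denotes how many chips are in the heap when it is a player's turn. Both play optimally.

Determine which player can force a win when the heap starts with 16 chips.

Positions with no move are W. A position that does have a move is losing for the player to move precisely when every available move leads to a winning position for the opponent. Fill in the labels:
n=0: no move; the opponent has just taken the last chip and therefore loses → W
n=1: the only move is to 0(W), a W ⇒ L
n=2: can move to 1, which is L ⇒ W
n=3: can move to 1, which is L ⇒ W
n=4: moves to 3(W), 2(W); every one is W ⇒ L
n=5: can move to 4, which is L ⇒ W
n=6: can move to 4, which is L ⇒ W
n=7: moves to 6(W), 5(W), 2(W); every one is W ⇒ L
n=8: can move to 7, which is L ⇒ W
n=9: can move to 7, which is L ⇒ W
n=10: moves to 9(W), 8(W), 5(W); every one is W ⇒ L
n=11: can move to 10, which is L ⇒ W
n=12: can move to 10, which is L ⇒ W
n=13: moves to 12(W), 11(W), 8(W); every one is W ⇒ L
n=14: can move to 13, which is L ⇒ W
n=15: can move to 13, which is L ⇒ W
n=16: moves to 15(W), 14(W), 11(W); every one is W ⇒ L
Every move from 16 reaches a W position, so the mover loses.

Sam wins.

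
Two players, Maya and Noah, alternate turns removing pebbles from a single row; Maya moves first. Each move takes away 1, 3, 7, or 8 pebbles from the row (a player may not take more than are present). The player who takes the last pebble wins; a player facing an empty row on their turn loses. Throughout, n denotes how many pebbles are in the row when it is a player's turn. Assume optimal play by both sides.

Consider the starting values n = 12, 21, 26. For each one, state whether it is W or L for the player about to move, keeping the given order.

12: W, 21: L, 26: W

Compute win/loss labels from the base case upward. A position with no move is L. Any other position is W if it can reach an L in one move, else L.
n=0: no move → L
n=1: reaches L-position 0 → W
n=2: only reaches 1(W), which is W → L
n=3: reaches L-position 2 → W
n=4: only reaches 3(W), 1(W), all W → L
n=5: reaches L-position 4 → W
n=6: only reaches 5(W), 3(W), all W → L
n=7: reaches L-position 6 → W
n=8: reaches L-position 0 → W
n=9: reaches L-position 6 → W
n=10: reaches L-position 2 → W
n=11: reaches L-position 4 → W
n=12: reaches L-position 4 → W
n=13: reaches L-position 6 → W
n=14: reaches L-position 6 → W
n=15: only reaches 14(W), 12(W), 8(W), 7(W), all W → L
n=16: reaches L-position 15 → W
n=17: only reaches 16(W), 14(W), 10(W), 9(W), all W → L
n=18: reaches L-position 17 → W
n=19: only reaches 18(W), 16(W), 12(W), 11(W), all W → L
n=20: reaches L-position 19 → W
n=21: only reaches 20(W), 18(W), 14(W), 13(W), all W → L
n=22: reaches L-position 21 → W
n=23: reaches L-position 15 → W
n=24: reaches L-position 21 → W
n=25: reaches L-position 17 → W
n=26: reaches L-position 19 → W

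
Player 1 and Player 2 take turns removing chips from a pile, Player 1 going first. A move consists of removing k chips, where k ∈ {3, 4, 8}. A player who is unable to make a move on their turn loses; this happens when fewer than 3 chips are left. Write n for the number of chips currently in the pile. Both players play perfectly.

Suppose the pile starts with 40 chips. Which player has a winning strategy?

Player 1 wins.

Positions with no move are L. A position that does have a move is losing for the player to move precisely when every available move leads to a winning position for the opponent. Fill in the labels:
n=0: no move → L
n=1: no move → L
n=2: no move → L
n=3: W (go to 0, an L position)
n=4: W (go to 1, an L position)
n=5: W (go to 2, an L position)
n=6: W (go to 2, an L position)
n=7: L (options 4(W), 3(W) are all W)
n=8: W (go to 0, an L position)
n=9: W (go to 1, an L position)
n=10: W (go to 7, an L position)
n=11: W (go to 7, an L position)
n=12: L (options 9(W), 8(W), 4(W) are all W)
n=13: L (options 10(W), 9(W), 5(W) are all W)
n=14: L (options 11(W), 10(W), 6(W) are all W)
n=15: W (go to 12, an L position)
n=16: W (go to 13, an L position)
n=17: W (go to 14, an L position)
n=18: W (go to 14, an L position)
n=19: L (options 16(W), 15(W), 11(W) are all W)
n=20: W (go to 12, an L position)
n=21: W (go to 13, an L position)
n=22: W (go to 19, an L position)
n=23: W (go to 19, an L position)
n=24: L (options 21(W), 20(W), 16(W) are all W)
n=25: L (options 22(W), 21(W), 17(W) are all W)
n=26: L (options 23(W), 22(W), 18(W) are all W)
n=27: W (go to 24, an L position)
n=28: W (go to 25, an L position)
n=29: W (go to 26, an L position)
n=30: W (go to 26, an L position)
n=31: L (options 28(W), 27(W), 23(W) are all W)
n=32: W (go to 24, an L position)
n=33: W (go to 25, an L position)
n=34: W (go to 31, an L position)
n=35: W (go to 31, an L position)
n=36: L (options 33(W), 32(W), 28(W) are all W)
n=37: L (options 34(W), 33(W), 29(W) are all W)
n=38: L (options 35(W), 34(W), 30(W) are all W)
n=39: W (go to 36, an L position)
n=40: W (go to 37, an L position)
From 40 Player 1 can remove 3, leaving 37, reaching an L position.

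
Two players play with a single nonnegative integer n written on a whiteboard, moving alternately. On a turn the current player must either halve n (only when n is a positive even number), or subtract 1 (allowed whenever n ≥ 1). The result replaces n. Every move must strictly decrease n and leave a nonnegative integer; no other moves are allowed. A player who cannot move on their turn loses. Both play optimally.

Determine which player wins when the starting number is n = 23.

Use the standard recursion: the mover loses at a terminal position; elsewhere, the mover wins exactly when some move hands the opponent an L position.
n=0: no move → L
n=1: can move to 0, which is L ⇒ W
n=2: the only move is to 1(W), a W ⇒ L
n=3: can move to 2, which is L ⇒ W
n=4: can move to 2, which is L ⇒ W
n=5: the only move is to 4(W), a W ⇒ L
n=6: can move to 5, which is L ⇒ W
n=7: the only move is to 6(W), a W ⇒ L
n=8: can move to 7, which is L ⇒ W
n=9: the only move is to 8(W), a W ⇒ L
n=10: can move to 5, which is L ⇒ W
n=11: the only move is to 10(W), a W ⇒ L
n=12: can move to 11, which is L ⇒ W
n=13: the only move is to 12(W), a W ⇒ L
n=14: can move to 7, which is L ⇒ W
n=15: the only move is to 14(W), a W ⇒ L
n=16: can move to 15, which is L ⇒ W
n=17: the only move is to 16(W), a W ⇒ L
n=18: can move to 9, which is L ⇒ W
n=19: the only move is to 18(W), a W ⇒ L
n=20: can move to 19, which is L ⇒ W
n=21: the only move is to 20(W), a W ⇒ L
n=22: can move to 11, which is L ⇒ W
n=23: the only move is to 22(W), a W ⇒ L
Every move from 23 reaches a W position, so the mover loses.

The second player wins.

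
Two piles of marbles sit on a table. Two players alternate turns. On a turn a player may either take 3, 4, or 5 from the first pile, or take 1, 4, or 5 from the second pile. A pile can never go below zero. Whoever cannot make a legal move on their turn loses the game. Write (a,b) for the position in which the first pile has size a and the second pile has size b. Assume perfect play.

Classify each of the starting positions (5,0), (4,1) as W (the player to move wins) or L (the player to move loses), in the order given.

Compute win/loss labels from the base case upward. A position with no move is L. Any other position is W if it can reach an L in one move, else L.
No move ever increases a pile, so every position that can arise here has a ≤ 5 and b ≤ 1; it is enough to label the cells with 0 ≤ a ≤ 5 and 0 ≤ b ≤ 1.
Every move lowers a or b (never raises either), so fill the grid row by row in increasing a, and left to right within a row: each cell's successors are then already labelled.
      b=0  b=1
a=0:    L    W
a=1:    L    W
a=2:    L    W
a=3:    W    L
a=4:    W    L
a=5:    W    L
Cells with no legal move (terminal, hence L): (0,0), (1,0), (2,0).
The remaining L cells, each justified by listing all of its moves:
(3,1): only reaches (0,1)(W), (3,0)(W), all W → L
(4,1): only reaches (1,1)(W), (0,1)(W), (4,0)(W), all W → L
(5,1): only reaches (2,1)(W), (1,1)(W), (0,1)(W), (5,0)(W), all W → L
Every other cell has at least one move into one of the L cells above, so it is W.
(5,0): the move to (2,0) reaches an L cell, so W
(4,1): one of the L cells justified above, so L

(5,0): W, (4,1): L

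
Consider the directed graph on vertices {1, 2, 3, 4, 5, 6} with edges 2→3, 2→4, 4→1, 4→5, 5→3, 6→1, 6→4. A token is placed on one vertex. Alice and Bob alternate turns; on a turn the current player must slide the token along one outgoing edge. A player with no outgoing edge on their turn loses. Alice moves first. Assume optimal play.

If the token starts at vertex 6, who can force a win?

Alice wins.

Work bottom-up. With no move the player to move loses. Otherwise the position is W if at least one move leads to an L position for the opponent, and L if every move leads to a W.
Every edge goes from a vertex to one that appears earlier in the order 3, 1, 5, 4, 2, 6, so processing vertices in that order labels each vertex after all of its successors.
3: no outgoing edge → L
1: no outgoing edge → L
5: →3(L), so W
4: →1(L), so W
2: →3(L), so W
6: →1(L), so W
The starting position 6 is W: Alice should move to 1, handing over an L position.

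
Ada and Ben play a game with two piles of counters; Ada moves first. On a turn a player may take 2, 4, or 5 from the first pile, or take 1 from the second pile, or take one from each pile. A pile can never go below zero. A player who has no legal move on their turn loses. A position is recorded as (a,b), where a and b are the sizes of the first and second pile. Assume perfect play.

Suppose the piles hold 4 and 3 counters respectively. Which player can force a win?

Use the standard recursion: the mover loses at a terminal position; elsewhere, the mover wins exactly when some move hands the opponent an L position.
No move ever increases a pile, so every position that can arise here has a ≤ 4 and b ≤ 3; it is enough to label the cells with 0 ≤ a ≤ 4 and 0 ≤ b ≤ 3.
Every move lowers a or b (never raises either), so fill the grid row by row in increasing a, and left to right within a row: each cell's successors are then already labelled.
      b=0  b=1  b=2  b=3
a=0:    L    W    L    W
a=1:    L    W    L    W
a=2:    W    W    W    W
a=3:    W    L    W    L
a=4:    W    L    W    L
Cells with no legal move (terminal, hence L): (0,0), (1,0).
The remaining L cells, each justified by listing all of its moves:
(0,2): the only move is to (0,1)(W), a W ⇒ L
(1,2): moves to (1,1)(W), (0,1)(W); every one is W ⇒ L
(3,1): moves to (1,1)(W), (3,0)(W), (2,0)(W); every one is W ⇒ L
(3,3): moves to (1,3)(W), (3,2)(W), (2,2)(W); every one is W ⇒ L
(4,1): moves to (2,1)(W), (0,1)(W), (4,0)(W), (3,0)(W); every one is W ⇒ L
(4,3): moves to (2,3)(W), (0,3)(W), (4,2)(W), (3,2)(W); every one is W ⇒ L
Every other cell has at least one move into one of the L cells above, so it is W.
The starting position (4,3) is L: whatever Ada does, the opponent receives a W position.

Ben wins.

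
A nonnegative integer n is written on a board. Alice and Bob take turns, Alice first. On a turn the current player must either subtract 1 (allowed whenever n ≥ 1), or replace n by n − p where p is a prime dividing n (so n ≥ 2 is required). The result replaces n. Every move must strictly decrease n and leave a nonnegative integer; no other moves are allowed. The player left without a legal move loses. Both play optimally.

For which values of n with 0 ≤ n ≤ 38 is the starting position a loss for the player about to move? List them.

0, 4, 8, 12, 16, 20, 24, 28, 32, 36

Compute win/loss labels from the base case upward. A position with no move is L. Any other position is W if it can reach an L in one move, else L.
n=0: no move → L
n=1: →0(L), so W
n=2: →0(L), so W
n=3: →0(L), so W
n=4: →2(W), 3(W) — all W, so L
n=5: →0(L), so W
n=6: →4(L), so W
n=7: →0(L), so W
n=8: →6(W), 7(W) — all W, so L
n=9: →8(L), so W
n=10: →8(L), so W
n=11: →0(L), so W
n=12: →9(W), 10(W), 11(W) — all W, so L
n=13: →0(L), so W
n=14: →12(L), so W
n=15: →12(L), so W
n=16: →14(W), 15(W) — all W, so L
n=17: →0(L), so W
n=18: →16(L), so W
n=19: →0(L), so W
n=20: →15(W), 18(W), 19(W) — all W, so L
n=21: →20(L), so W
n=22: →20(L), so W
n=23: →0(L), so W
n=24: →21(W), 22(W), 23(W) — all W, so L
n=25: →20(L), so W
n=26: →24(L), so W
n=27: →24(L), so W
n=28: →21(W), 26(W), 27(W) — all W, so L
n=29: →0(L), so W
n=30: →28(L), so W
n=31: →0(L), so W
n=32: →30(W), 31(W) — all W, so L
n=33: →32(L), so W
n=34: →32(L), so W
n=35: →28(L), so W
n=36: →33(W), 34(W), 35(W) — all W, so L
n=37: →0(L), so W
n=38: →36(L), so W
Reading off the rows marked L gives the requested list; there are 10 such values of n.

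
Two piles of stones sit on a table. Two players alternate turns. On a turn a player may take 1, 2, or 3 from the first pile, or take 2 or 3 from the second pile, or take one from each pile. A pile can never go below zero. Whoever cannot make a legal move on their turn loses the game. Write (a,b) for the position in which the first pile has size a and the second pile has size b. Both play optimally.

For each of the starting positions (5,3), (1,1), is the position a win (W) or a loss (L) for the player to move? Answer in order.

Compute win/loss labels from the base case upward. A position with no move is L. Any other position is W if it can reach an L in one move, else L.
No move ever increases a pile, so every position that can arise here has a ≤ 5 and b ≤ 3; it is enough to label the cells with 0 ≤ a ≤ 5 and 0 ≤ b ≤ 3.
Every move lowers a or b (never raises either), so fill the grid row by row in increasing a, and left to right within a row: each cell's successors are then already labelled.
      b=0  b=1  b=2  b=3
a=0:    L    L    W    W
a=1:    W    W    W    L
a=2:    W    W    L    W
a=3:    W    W    W    W
a=4:    L    L    W    W
a=5:    W    W    W    L
Cells with no legal move (terminal, hence L): (0,0), (0,1).
The remaining L cells, each justified by listing all of its moves:
(1,3): only reaches (0,3)(W), (1,1)(W), (1,0)(W), (0,2)(W), all W → L
(2,2): only reaches (1,2)(W), (0,2)(W), (2,0)(W), (1,1)(W), all W → L
(4,0): only reaches (3,0)(W), (2,0)(W), (1,0)(W), all W → L
(4,1): only reaches (3,1)(W), (2,1)(W), (1,1)(W), (3,0)(W), all W → L
(5,3): only reaches (4,3)(W), (3,3)(W), (2,3)(W), (5,1)(W), (5,0)(W), (4,2)(W), all W → L
Every other cell has at least one move into one of the L cells above, so it is W.
(5,3): one of the L cells justified above, so L
(1,1): the move to (0,1) reaches an L cell, so W

(5,3): L, (1,1): W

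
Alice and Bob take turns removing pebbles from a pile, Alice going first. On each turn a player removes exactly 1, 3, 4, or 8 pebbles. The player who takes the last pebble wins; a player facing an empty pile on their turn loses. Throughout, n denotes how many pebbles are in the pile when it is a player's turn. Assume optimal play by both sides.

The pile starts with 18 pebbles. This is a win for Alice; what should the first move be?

Remove 4, leaving 14.

Compute win/loss labels from the base case upward. A position with no move is L. Any other position is W if it can reach an L in one move, else L.
n=0: no move → L
n=1: can move to 0, which is L ⇒ W
n=2: the only move is to 1(W), a W ⇒ L
n=3: can move to 2, which is L ⇒ W
n=4: can move to 0, which is L ⇒ W
n=5: can move to 2, which is L ⇒ W
n=6: can move to 2, which is L ⇒ W
n=7: moves to 6(W), 4(W), 3(W); every one is W ⇒ L
n=8: can move to 7, which is L ⇒ W
n=9: moves to 8(W), 6(W), 5(W), 1(W); every one is W ⇒ L
n=10: can move to 9, which is L ⇒ W
n=11: can move to 7, which is L ⇒ W
n=12: can move to 9, which is L ⇒ W
n=13: can move to 9, which is L ⇒ W
n=14: moves to 13(W), 11(W), 10(W), 6(W); every one is W ⇒ L
n=15: can move to 14, which is L ⇒ W
n=16: moves to 15(W), 13(W), 12(W), 8(W); every one is W ⇒ L
n=17: can move to 16, which is L ⇒ W
n=18: can move to 14, which is L ⇒ W
From 18, the L positions reachable in one move are: 14.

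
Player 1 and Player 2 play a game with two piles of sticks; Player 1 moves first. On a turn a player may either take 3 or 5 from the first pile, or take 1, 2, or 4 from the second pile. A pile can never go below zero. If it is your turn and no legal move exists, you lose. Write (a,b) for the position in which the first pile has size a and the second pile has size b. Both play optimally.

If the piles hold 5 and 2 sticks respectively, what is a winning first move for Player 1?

Classify positions by backward induction: terminal positions (no move available) are L. From any other position, the mover wins iff some move reaches an L.
No move ever increases a pile, so every position that can arise here has a ≤ 5 and b ≤ 2; it is enough to label the cells with 0 ≤ a ≤ 5 and 0 ≤ b ≤ 2.
Every move lowers a or b (never raises either), so fill the grid row by row in increasing a, and left to right within a row: each cell's successors are then already labelled.
      b=0  b=1  b=2
a=0:    L    W    W
a=1:    L    W    W
a=2:    L    W    W
a=3:    W    L    W
a=4:    W    L    W
a=5:    W    L    W
Cells with no legal move (terminal, hence L): (0,0), (1,0), (2,0).
The remaining L cells, each justified by listing all of its moves:
(3,1): L (options (0,1)(W), (3,0)(W) are all W)
(4,1): L (options (1,1)(W), (4,0)(W) are all W)
(5,1): L (options (2,1)(W), (0,1)(W), (5,0)(W) are all W)
Every other cell has at least one move into one of the L cells above, so it is W.
From (5,2), the L positions reachable in one move are: (5,1).

Move to (5,1).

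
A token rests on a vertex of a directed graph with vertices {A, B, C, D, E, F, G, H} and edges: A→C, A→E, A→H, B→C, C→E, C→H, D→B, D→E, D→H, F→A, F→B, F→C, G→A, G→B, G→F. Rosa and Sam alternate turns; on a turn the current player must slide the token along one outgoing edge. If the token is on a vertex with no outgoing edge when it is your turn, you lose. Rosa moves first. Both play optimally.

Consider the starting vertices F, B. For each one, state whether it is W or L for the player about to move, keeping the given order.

F: W, B: L

Compute win/loss labels from the base case upward. A position with no move is L. Any other position is W if it can reach an L in one move, else L.
Every edge goes from a vertex to one that appears earlier in the order E, H, C, A, B, F, D, G, so processing vertices in that order labels each vertex after all of its successors.
E: no outgoing edge → L
H: no outgoing edge → L
C: W (go to H, an L position)
A: W (go to H, an L position)
B: L (sole option C(W) is W)
F: W (go to B, an L position)
D: W (go to B, an L position)
G: W (go to B, an L position)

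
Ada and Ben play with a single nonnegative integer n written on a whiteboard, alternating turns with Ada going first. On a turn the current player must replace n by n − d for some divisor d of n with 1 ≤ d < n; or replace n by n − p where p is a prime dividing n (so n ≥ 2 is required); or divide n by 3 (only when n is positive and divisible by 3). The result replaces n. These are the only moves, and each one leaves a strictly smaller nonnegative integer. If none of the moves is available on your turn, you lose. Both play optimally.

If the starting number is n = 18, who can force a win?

Ada wins.

Work bottom-up. With no move the player to move loses. Otherwise the position is W if at least one move leads to an L position for the opponent, and L if every move leads to a W.
n=0: no move → L
n=1: no move → L
n=2: →0(L), so W
n=3: →0(L), so W
n=4: →2(W), 3(W) — all W, so L
n=5: →0(L), so W
n=6: →4(L), so W
n=7: →0(L), so W
n=8: →4(L), so W
n=9: →3(W), 6(W), 8(W) — all W, so L
n=10: →9(L), so W
n=11: →0(L), so W
n=12: →4(L), so W
n=13: →0(L), so W
n=14: →7(W), 12(W), 13(W) — all W, so L
n=15: →14(L), so W
n=16: →14(L), so W
n=17: →0(L), so W
n=18: →9(L), so W
From 18 Ada can move to 9, reaching an L position.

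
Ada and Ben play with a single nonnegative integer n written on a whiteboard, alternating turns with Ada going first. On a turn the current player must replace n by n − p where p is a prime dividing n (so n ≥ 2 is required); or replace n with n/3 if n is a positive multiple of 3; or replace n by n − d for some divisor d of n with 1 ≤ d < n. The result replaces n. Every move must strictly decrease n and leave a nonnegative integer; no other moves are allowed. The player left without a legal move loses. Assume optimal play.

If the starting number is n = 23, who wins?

Ada wins.

Compute win/loss labels from the base case upward. A position with no move is L. Any other position is W if it can reach an L in one move, else L.
n=0: no move → L
n=1: no move → L
n=2: W (go to 0, an L position)
n=3: W (go to 0, an L position)
n=4: L (options 2(W), 3(W) are all W)
n=5: W (go to 0, an L position)
n=6: W (go to 4, an L position)
n=7: W (go to 0, an L position)
n=8: W (go to 4, an L position)
n=9: L (options 3(W), 6(W), 8(W) are all W)
n=10: W (go to 9, an L position)
n=11: W (go to 0, an L position)
n=12: W (go to 4, an L position)
n=13: W (go to 0, an L position)
n=14: L (options 7(W), 12(W), 13(W) are all W)
n=15: W (go to 14, an L position)
n=16: W (go to 14, an L position)
n=17: W (go to 0, an L position)
n=18: W (go to 9, an L position)
n=19: W (go to 0, an L position)
n=20: L (options 10(W), 15(W), 16(W), 18(W), 19(W) are all W)
n=21: W (go to 14, an L position)
n=22: W (go to 20, an L position)
n=23: W (go to 0, an L position)
The starting position 23 is W: Ada should move to 0, handing over an L position.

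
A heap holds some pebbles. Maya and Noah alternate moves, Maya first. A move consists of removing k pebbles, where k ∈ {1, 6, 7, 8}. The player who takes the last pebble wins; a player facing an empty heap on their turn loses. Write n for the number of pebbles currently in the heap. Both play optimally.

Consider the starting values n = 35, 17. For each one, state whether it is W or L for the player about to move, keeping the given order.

Build the W/L table. Terminal = L. A non-terminal position is W if it has a move to some L; otherwise it is L.
n=0: no move → L
n=1: reaches L-position 0 → W
n=2: only reaches 1(W), which is W → L
n=3: reaches L-position 2 → W
n=4: only reaches 3(W), which is W → L
n=5: reaches L-position 4 → W
n=6: reaches L-position 0 → W
n=7: reaches L-position 0 → W
n=8: reaches L-position 2 → W
n=9: reaches L-position 2 → W
n=10: reaches L-position 4 → W
n=11: reaches L-position 4 → W
n=12: reaches L-position 4 → W
n=13: only reaches 12(W), 7(W), 6(W), 5(W), all W → L
n=14: reaches L-position 13 → W
n=15: only reaches 14(W), 9(W), 8(W), 7(W), all W → L
n=16: reaches L-position 15 → W
n=17: only reaches 16(W), 11(W), 10(W), 9(W), all W → L
n=18: reaches L-position 17 → W
n=19: reaches L-position 13 → W
n=20: reaches L-position 13 → W
n=21: reaches L-position 15 → W
n=22: reaches L-position 15 → W
n=23: reaches L-position 17 → W
n=24: reaches L-position 17 → W
n=25: reaches L-position 17 → W
n=26: only reaches 25(W), 20(W), 19(W), 18(W), all W → L
n=27: reaches L-position 26 → W
n=28: only reaches 27(W), 22(W), 21(W), 20(W), all W → L
n=29: reaches L-position 28 → W
n=30: only reaches 29(W), 24(W), 23(W), 22(W), all W → L
n=31: reaches L-position 30 → W
n=32: reaches L-position 26 → W
n=33: reaches L-position 26 → W
n=34: reaches L-position 28 → W
n=35: reaches L-position 28 → W

35: W, 17: L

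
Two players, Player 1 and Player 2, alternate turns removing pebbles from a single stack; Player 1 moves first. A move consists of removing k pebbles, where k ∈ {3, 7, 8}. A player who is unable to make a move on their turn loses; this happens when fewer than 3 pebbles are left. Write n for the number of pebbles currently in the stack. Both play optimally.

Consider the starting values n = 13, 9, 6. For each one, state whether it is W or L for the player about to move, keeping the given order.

Classify positions by backward induction: terminal positions (no move available) are L. From any other position, the mover wins iff some move reaches an L.
n=0: no move → L
n=1: no move → L
n=2: no move → L
n=3: →0(L), so W
n=4: →1(L), so W
n=5: →2(L), so W
n=6: →3(W) only, which is W, so L
n=7: →0(L), so W
n=8: →1(L), so W
n=9: →6(L), so W
n=10: →2(L), so W
n=11: →8(W), 4(W), 3(W) — all W, so L
n=12: →9(W), 5(W), 4(W) — all W, so L
n=13: →6(L), so W

13: W, 9: W, 6: L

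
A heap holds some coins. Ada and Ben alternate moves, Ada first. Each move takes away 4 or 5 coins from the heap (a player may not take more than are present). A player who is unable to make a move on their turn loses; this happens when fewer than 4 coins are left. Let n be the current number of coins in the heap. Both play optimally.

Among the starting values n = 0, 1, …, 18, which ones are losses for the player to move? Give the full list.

Classify positions by backward induction: terminal positions (no move available) are L. From any other position, the mover wins iff some move reaches an L.
n=0: no move → L
n=1: no move → L
n=2: no move → L
n=3: no move → L
n=4: →0(L), so W
n=5: →1(L), so W
n=6: →2(L), so W
n=7: →3(L), so W
n=8: →3(L), so W
n=9: →5(W), 4(W) — all W, so L
n=10: →6(W), 5(W) — all W, so L
n=11: →7(W), 6(W) — all W, so L
n=12: →8(W), 7(W) — all W, so L
n=13: →9(L), so W
n=14: →10(L), so W
n=15: →11(L), so W
n=16: →12(L), so W
n=17: →12(L), so W
n=18: →14(W), 13(W) — all W, so L
Reading off the rows marked L gives the requested list; there are 9 such values of n.

0, 1, 2, 3, 9, 10, 11, 12, 18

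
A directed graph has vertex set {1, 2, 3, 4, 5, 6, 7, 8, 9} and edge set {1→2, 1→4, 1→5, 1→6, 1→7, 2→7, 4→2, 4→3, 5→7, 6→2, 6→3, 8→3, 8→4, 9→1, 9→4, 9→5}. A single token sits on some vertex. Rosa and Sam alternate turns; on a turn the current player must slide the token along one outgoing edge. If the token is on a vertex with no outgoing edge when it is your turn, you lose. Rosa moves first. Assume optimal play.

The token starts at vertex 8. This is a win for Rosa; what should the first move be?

Move to 3.

Build the W/L table. Terminal = L. A non-terminal position is W if it has a move to some L; otherwise it is L.
Every edge goes from a vertex to one that appears earlier in the order 7, 3, 2, 6, 4, 8, 5, 1, 9, so processing vertices in that order labels each vertex after all of its successors.
7: no outgoing edge → L
3: no outgoing edge → L
2: can move to 7, which is L ⇒ W
6: can move to 3, which is L ⇒ W
4: can move to 3, which is L ⇒ W
8: can move to 3, which is L ⇒ W
5: can move to 7, which is L ⇒ W
1: can move to 7, which is L ⇒ W
9: moves to 1(W), 5(W), 4(W); every one is W ⇒ L
From 8, the L positions reachable in one move are: 3.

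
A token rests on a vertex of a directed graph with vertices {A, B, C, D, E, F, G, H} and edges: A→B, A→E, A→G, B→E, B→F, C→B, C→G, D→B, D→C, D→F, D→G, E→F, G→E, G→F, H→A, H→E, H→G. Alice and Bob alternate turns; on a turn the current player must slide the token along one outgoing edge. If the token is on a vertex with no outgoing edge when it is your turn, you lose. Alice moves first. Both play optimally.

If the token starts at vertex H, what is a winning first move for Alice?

Move to A.

Build the W/L table. Terminal = L. A non-terminal position is W if it has a move to some L; otherwise it is L.
Every edge goes from a vertex to one that appears earlier in the order F, E, G, B, C, A, D, H, so processing vertices in that order labels each vertex after all of its successors.
F: no outgoing edge → L
E: can move to F, which is L ⇒ W
G: can move to F, which is L ⇒ W
B: can move to F, which is L ⇒ W
C: moves to B(W), G(W); every one is W ⇒ L
A: moves to B(W), G(W), E(W); every one is W ⇒ L
D: can move to C, which is L ⇒ W
H: can move to A, which is L ⇒ W
From H, the L positions reachable in one move are: A.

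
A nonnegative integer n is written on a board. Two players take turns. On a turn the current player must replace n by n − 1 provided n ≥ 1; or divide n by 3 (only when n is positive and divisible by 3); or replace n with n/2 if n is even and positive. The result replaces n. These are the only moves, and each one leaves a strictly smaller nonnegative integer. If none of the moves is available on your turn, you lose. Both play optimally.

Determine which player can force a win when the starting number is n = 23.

Positions with no move are L. A position that does have a move is losing for the player to move precisely when every available move leads to a winning position for the opponent. Fill in the labels:
n=0: no move → L
n=1: →0(L), so W
n=2: →1(W) only, which is W, so L
n=3: →2(L), so W
n=4: →2(L), so W
n=5: →4(W) only, which is W, so L
n=6: →2(L), so W
n=7: →6(W) only, which is W, so L
n=8: →7(L), so W
n=9: →3(W), 8(W) — all W, so L
n=10: →5(L), so W
n=11: →10(W) only, which is W, so L
n=12: →11(L), so W
n=13: →12(W) only, which is W, so L
n=14: →7(L), so W
n=15: →5(L), so W
n=16: →8(W), 15(W) — all W, so L
n=17: →16(L), so W
n=18: →9(L), so W
n=19: →18(W) only, which is W, so L
n=20: →19(L), so W
n=21: →7(L), so W
n=22: →11(L), so W
n=23: →22(W) only, which is W, so L
The starting position 23 is L: whatever the player to move does, the opponent receives a W position.

The second player wins.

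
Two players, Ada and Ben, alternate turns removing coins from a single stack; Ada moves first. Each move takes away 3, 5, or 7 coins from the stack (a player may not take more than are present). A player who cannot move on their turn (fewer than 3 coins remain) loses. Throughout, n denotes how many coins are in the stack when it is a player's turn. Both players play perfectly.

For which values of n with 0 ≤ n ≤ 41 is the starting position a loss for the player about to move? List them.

Label each position W (a win for the player to move) or L (a loss). A position with no legal move is L; any other position is W exactly when some move reaches an L, and L when every move reaches a W.
n=0: no move → L
n=1: no move → L
n=2: no move → L
n=3: can move to 0, which is L ⇒ W
n=4: can move to 1, which is L ⇒ W
n=5: can move to 2, which is L ⇒ W
n=6: can move to 1, which is L ⇒ W
n=7: can move to 2, which is L ⇒ W
n=8: can move to 1, which is L ⇒ W
n=9: can move to 2, which is L ⇒ W
n=10: moves to 7(W), 5(W), 3(W); every one is W ⇒ L
n=11: moves to 8(W), 6(W), 4(W); every one is W ⇒ L
n=12: moves to 9(W), 7(W), 5(W); every one is W ⇒ L
n=13: can move to 10, which is L ⇒ W
n=14: can move to 11, which is L ⇒ W
n=15: can move to 12, which is L ⇒ W
n=16: can move to 11, which is L ⇒ W
n=17: can move to 12, which is L ⇒ W
n=18: can move to 11, which is L ⇒ W
n=19: can move to 12, which is L ⇒ W
n=20: moves to 17(W), 15(W), 13(W); every one is W ⇒ L
n=21: moves to 18(W), 16(W), 14(W); every one is W ⇒ L
n=22: moves to 19(W), 17(W), 15(W); every one is W ⇒ L
n=23: can move to 20, which is L ⇒ W
n=24: can move to 21, which is L ⇒ W
n=25: can move to 22, which is L ⇒ W
n=26: can move to 21, which is L ⇒ W
n=27: can move to 22, which is L ⇒ W
n=28: can move to 21, which is L ⇒ W
n=29: can move to 22, which is L ⇒ W
n=30: moves to 27(W), 25(W), 23(W); every one is W ⇒ L
n=31: moves to 28(W), 26(W), 24(W); every one is W ⇒ L
n=32: moves to 29(W), 27(W), 25(W); every one is W ⇒ L
n=33: can move to 30, which is L ⇒ W
n=34: can move to 31, which is L ⇒ W
n=35: can move to 32, which is L ⇒ W
n=36: can move to 31, which is L ⇒ W
n=37: can move to 32, which is L ⇒ W
n=38: can move to 31, which is L ⇒ W
n=39: can move to 32, which is L ⇒ W
n=40: moves to 37(W), 35(W), 33(W); every one is W ⇒ L
n=41: moves to 38(W), 36(W), 34(W); every one is W ⇒ L
Reading off the rows marked L gives the requested list; there are 14 such values of n.

0, 1, 2, 10, 11, 12, 20, 21, 22, 30, 31, 32, 40, 41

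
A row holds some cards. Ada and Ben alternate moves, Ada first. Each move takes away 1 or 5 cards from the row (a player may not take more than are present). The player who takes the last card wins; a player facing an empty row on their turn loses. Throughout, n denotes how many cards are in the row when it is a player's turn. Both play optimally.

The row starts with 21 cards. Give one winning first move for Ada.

Label each position W (a win for the player to move) or L (a loss). A position with no legal move is L; any other position is W exactly when some move reaches an L, and L when every move reaches a W.
n=0: no move → L
n=1: →0(L), so W
n=2: →1(W) only, which is W, so L
n=3: →2(L), so W
n=4: →3(W) only, which is W, so L
n=5: →4(L), so W
n=6: →5(W), 1(W) — all W, so L
n=7: →6(L), so W
n=8: →7(W), 3(W) — all W, so L
n=9: →8(L), so W
n=10: →9(W), 5(W) — all W, so L
n=11: →10(L), so W
n=12: →11(W), 7(W) — all W, so L
n=13: →12(L), so W
n=14: →13(W), 9(W) — all W, so L
n=15: →14(L), so W
n=16: →15(W), 11(W) — all W, so L
n=17: →16(L), so W
n=18: →17(W), 13(W) — all W, so L
n=19: →18(L), so W
n=20: →19(W), 15(W) — all W, so L
n=21: →20(L), so W
From 21, the L positions reachable in one move are: 20, 16. Any move reaching one of these is winning.

Remove 1, leaving 20.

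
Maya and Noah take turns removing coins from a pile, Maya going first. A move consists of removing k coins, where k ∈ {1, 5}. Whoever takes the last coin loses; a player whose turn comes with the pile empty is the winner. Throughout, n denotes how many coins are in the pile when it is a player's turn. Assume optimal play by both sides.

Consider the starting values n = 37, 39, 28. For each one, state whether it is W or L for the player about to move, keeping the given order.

Label each position W (a win for the player to move) or L (a loss). A position with no legal move is W; any other position is W exactly when some move reaches an L, and L when every move reaches a W.
n=0: no move; the opponent has just taken the last coin and therefore loses → W
n=1: the only move is to 0(W), a W ⇒ L
n=2: can move to 1, which is L ⇒ W
n=3: the only move is to 2(W), a W ⇒ L
n=4: can move to 3, which is L ⇒ W
n=5: moves to 4(W), 0(W); every one is W ⇒ L
n=6: can move to 5, which is L ⇒ W
n=7: moves to 6(W), 2(W); every one is W ⇒ L
n=8: can move to 7, which is L ⇒ W
n=9: moves to 8(W), 4(W); every one is W ⇒ L
n=10: can move to 9, which is L ⇒ W
n=11: moves to 10(W), 6(W); every one is W ⇒ L
n=12: can move to 11, which is L ⇒ W
n=13: moves to 12(W), 8(W); every one is W ⇒ L
n=14: can move to 13, which is L ⇒ W
n=15: moves to 14(W), 10(W); every one is W ⇒ L
n=16: can move to 15, which is L ⇒ W
n=17: moves to 16(W), 12(W); every one is W ⇒ L
n=18: can move to 17, which is L ⇒ W
n=19: moves to 18(W), 14(W); every one is W ⇒ L
n=20: can move to 19, which is L ⇒ W
n=21: moves to 20(W), 16(W); every one is W ⇒ L
n=22: can move to 21, which is L ⇒ W
n=23: moves to 22(W), 18(W); every one is W ⇒ L
n=24: can move to 23, which is L ⇒ W
n=25: moves to 24(W), 20(W); every one is W ⇒ L
n=26: can move to 25, which is L ⇒ W
n=27: moves to 26(W), 22(W); every one is W ⇒ L
n=28: can move to 27, which is L ⇒ W
n=29: moves to 28(W), 24(W); every one is W ⇒ L
n=30: can move to 29, which is L ⇒ W
n=31: moves to 30(W), 26(W); every one is W ⇒ L
n=32: can move to 31, which is L ⇒ W
n=33: moves to 32(W), 28(W); every one is W ⇒ L
n=34: can move to 33, which is L ⇒ W
n=35: moves to 34(W), 30(W); every one is W ⇒ L
n=36: can move to 35, which is L ⇒ W
n=37: moves to 36(W), 32(W); every one is W ⇒ L
n=38: can move to 37, which is L ⇒ W
n=39: moves to 38(W), 34(W); every one is W ⇒ L

37: L, 39: L, 28: W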